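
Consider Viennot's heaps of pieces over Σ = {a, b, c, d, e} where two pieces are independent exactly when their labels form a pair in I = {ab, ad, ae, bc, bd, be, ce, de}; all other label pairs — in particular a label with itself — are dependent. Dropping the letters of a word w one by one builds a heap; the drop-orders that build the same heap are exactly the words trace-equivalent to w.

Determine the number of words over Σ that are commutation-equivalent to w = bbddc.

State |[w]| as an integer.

10

piece 0:b — minimal
piece 1:b rests on {0:b}
piece 2:d — minimal
piece 3:d rests on {2:d}
piece 4:c rests on {3:d}
minimal pieces: {0:b, 2:d}
ways to finish when only these pieces remain (= sum over removing one remaining piece with nothing left below it):
  1 left: {1}→1  {4}→1
  2 left: {0,1}→1  {1,4}→2  {3,4}→1
  3 left: {0,1,4}→3  {1,3,4}→3  {2,3,4}→1
  placing 0:b first → 4 extensions
  placing 2:d first → 6 extensions
total linear extensions = 10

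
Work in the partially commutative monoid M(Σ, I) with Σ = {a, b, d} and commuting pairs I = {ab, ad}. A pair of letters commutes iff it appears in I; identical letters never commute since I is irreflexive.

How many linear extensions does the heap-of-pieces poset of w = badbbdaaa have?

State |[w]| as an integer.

126

piece 0:b — minimal
piece 1:a — minimal
piece 2:d rests on {0:b}
piece 3:b rests on {2:d}
piece 4:b rests on {3:b}
piece 5:d rests on {4:b}
piece 6:a rests on {1:a}
piece 7:a rests on {6:a}
piece 8:a rests on {7:a}
minimal pieces: {0:b, 1:a}
ways to finish when only these pieces remain (= sum over removing one remaining piece with nothing left below it):
  1 left: {5}→1  {8}→1
  2 left: {4,5}→1  {5,8}→2  {7,8}→1
  3 left: {3,4,5}→1  {4,5,8}→3  {5,7,8}→3  {6,7,8}→1
  4 left: {1,6,7,8}→1  {2,3,4,5}→1  {3,4,5,8}→4  {4,5,7,8}→6  {5,6,7,8}→4
  5 left: {0,2,3,4,5}→1  {1,5,6,7,8}→5  {2,3,4,5,8}→5  {3,4,5,7,8}→10  {4,5,6,7,8}→10
  6 left: {0,2,3,4,5,8}→6  {1,4,5,6,7,8}→15  {2,3,4,5,7,8}→15  {3,4,5,6,7,8}→20
  7 left: {0,2,3,4,5,7,8}→21  {1,3,4,5,6,7,8}→35  {2,3,4,5,6,7,8}→35
  placing 0:b first → 70 extensions
  placing 1:a first → 56 extensions
total linear extensions = 126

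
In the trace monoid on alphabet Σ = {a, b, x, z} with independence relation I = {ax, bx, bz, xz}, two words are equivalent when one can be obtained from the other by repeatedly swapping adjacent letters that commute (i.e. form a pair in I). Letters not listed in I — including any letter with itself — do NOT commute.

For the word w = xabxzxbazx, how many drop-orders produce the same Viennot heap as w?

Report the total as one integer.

piece 0:x — minimal
piece 1:a — minimal
piece 2:b rests on {1:a}
piece 3:x rests on {0:x}
piece 4:z rests on {1:a}
piece 5:x rests on {3:x}
piece 6:b rests on {2:b}
piece 7:a rests on {4:z, 6:b}
piece 8:z rests on {7:a}
piece 9:x rests on {5:x}
minimal pieces: {0:x, 1:a}
ways to finish when only these pieces remain (= sum over removing one remaining piece with nothing left below it):
  1 left: {8}→1  {9}→1
  2 left: {5,9}→1  {7,8}→1  {8,9}→2
  3 left: {3,5,9}→1  {4,7,8}→1  {5,8,9}→3  {6,7,8}→1  {7,8,9}→3
  4 left: {0,3,5,9}→1  {2,6,7,8}→1  {3,5,8,9}→4  {4,6,7,8}→2  {4,7,8,9}→4  {5,7,8,9}→6  {6,7,8,9}→4
  5 left: {0,3,5,8,9}→5  {2,4,6,7,8}→3  {2,6,7,8,9}→5  {3,5,7,8,9}→10  {4,5,7,8,9}→10  {4,6,7,8,9}→10  {5,6,7,8,9}→10
  6 left: {0,3,5,7,8,9}→15  {1,2,4,6,7,8}→3  {2,4,6,7,8,9}→18  {2,5,6,7,8,9}→15  {3,4,5,7,8,9}→20  {3,5,6,7,8,9}→20  {4,5,6,7,8,9}→30
  7 left: {0,3,4,5,7,8,9}→35  {0,3,5,6,7,8,9}→35  {1,2,4,6,7,8,9}→21  {2,3,5,6,7,8,9}→35  {2,4,5,6,7,8,9}→63  {3,4,5,6,7,8,9}→70
  8 left: {0,2,3,5,6,7,8,9}→70  {0,3,4,5,6,7,8,9}→140  {1,2,4,5,6,7,8,9}→84  {2,3,4,5,6,7,8,9}→168
  placing 0:x first → 252 extensions
  placing 1:a first → 378 extensions
total linear extensions = 630

630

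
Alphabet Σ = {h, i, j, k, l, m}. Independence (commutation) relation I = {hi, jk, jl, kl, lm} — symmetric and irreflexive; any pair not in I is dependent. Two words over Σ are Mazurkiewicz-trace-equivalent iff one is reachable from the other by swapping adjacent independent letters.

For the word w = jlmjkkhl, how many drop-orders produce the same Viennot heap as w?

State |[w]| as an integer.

18

drop 0:j onto floor
drop 1:l onto floor
drop 2:m onto {0:j}
drop 3:j onto {2:m}
drop 4:k onto {2:m}
drop 5:k onto {4:k}
drop 6:h onto {1:l, 3:j, 5:k}
drop 7:l onto {6:h}
ground layer = {0:j, 1:l}
drop-orders for the pieces not yet dropped (sum over which currently-grounded one goes next):
  1 to go: {7} 1
  2 to go: {6,7} 1
  3 to go: {1,6,7} 1  {3,6,7} 1  {5,6,7} 1
  4 to go: {1,3,6,7} 2  {1,5,6,7} 2  {3,5,6,7} 2  {4,5,6,7} 1
  5 to go: {1,3,5,6,7} 6  {1,4,5,6,7} 3  {3,4,5,6,7} 3
  6 to go: {1,3,4,5,6,7} 12  {2,3,4,5,6,7} 3
  if 0:j drops first: 15 orders
  if 1:l drops first: 3 orders
heap linearizations: 18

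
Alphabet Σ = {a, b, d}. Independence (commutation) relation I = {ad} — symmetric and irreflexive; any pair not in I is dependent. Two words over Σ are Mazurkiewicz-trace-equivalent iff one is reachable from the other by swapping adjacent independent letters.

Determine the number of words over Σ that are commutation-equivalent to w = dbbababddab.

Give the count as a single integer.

3

drop 0:d onto floor
drop 1:b onto {0:d}
drop 2:b onto {1:b}
drop 3:a onto {2:b}
drop 4:b onto {3:a}
drop 5:a onto {4:b}
drop 6:b onto {5:a}
drop 7:d onto {6:b}
drop 8:d onto {7:d}
drop 9:a onto {6:b}
drop 10:b onto {8:d, 9:a}
ground layer = {0:d}
drop-orders for the pieces not yet dropped (sum over which currently-grounded one goes next):
  1 to go: {10} 1
  2 to go: {8,10} 1  {9,10} 1
  3 to go: {7,8,10} 1  {8,9,10} 2
  4 to go: {7,8,9,10} 3
  5 to go: {6,7,8,9,10} 3
  6 to go: {5,6,7,8,9,10} 3
  7 to go: {4,5,6,7,8,9,10} 3
  8 to go: {3,4,5,6,7,8,9,10} 3
  9 to go: {2,3,4,5,6,7,8,9,10} 3
  if 0:d drops first: 3 orders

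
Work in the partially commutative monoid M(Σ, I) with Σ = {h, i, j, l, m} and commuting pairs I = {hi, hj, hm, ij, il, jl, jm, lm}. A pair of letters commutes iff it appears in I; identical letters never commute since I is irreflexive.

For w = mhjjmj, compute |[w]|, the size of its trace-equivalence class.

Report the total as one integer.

#0=m has no predecessor
#1=h has no predecessor
#2=j has no predecessor
#3=j depends on [2:j]
#4=m depends on [0:m]
#5=j depends on [3:j]
sources: [0:m, 1:h, 2:j]
N(rest) = Σ N(rest − s) over sources s of rest; N(one piece) = 1:
  size 1 → [1]=1  [4]=1  [5]=1
  size 2 → [0,4]=1  [1,4]=2  [1,5]=2  [3,5]=1  [4,5]=2
  size 3 → [0,1,4]=3  [0,4,5]=3  [1,3,5]=3  [1,4,5]=6  [2,3,5]=1  [3,4,5]=3
  size 4 → [0,1,4,5]=12  [0,3,4,5]=6  [1,2,3,5]=4  [1,3,4,5]=12  [2,3,4,5]=4
  first=0(m) contributes 20
  first=1(h) contributes 10
  first=2(j) contributes 30
|[w]| = 60

60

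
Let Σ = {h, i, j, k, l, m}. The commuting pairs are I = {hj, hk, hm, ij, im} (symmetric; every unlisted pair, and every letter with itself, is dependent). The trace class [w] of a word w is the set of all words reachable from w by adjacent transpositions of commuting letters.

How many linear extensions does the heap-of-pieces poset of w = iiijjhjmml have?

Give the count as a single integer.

piece 0:i — minimal
piece 1:i rests on {0:i}
piece 2:i rests on {1:i}
piece 3:j — minimal
piece 4:j rests on {3:j}
piece 5:h rests on {2:i}
piece 6:j rests on {4:j}
piece 7:m rests on {6:j}
piece 8:m rests on {7:m}
piece 9:l rests on {5:h, 8:m}
minimal pieces: {0:i, 3:j}
ways to finish when only these pieces remain (= sum over removing one remaining piece with nothing left below it):
  1 left: {9}→1
  2 left: {5,9}→1  {8,9}→1
  3 left: {2,5,9}→1  {5,8,9}→2  {7,8,9}→1
  4 left: {1,2,5,9}→1  {2,5,8,9}→3  {5,7,8,9}→3  {6,7,8,9}→1
  5 left: {0,1,2,5,9}→1  {1,2,5,8,9}→4  {2,5,7,8,9}→6  {4,6,7,8,9}→1  {5,6,7,8,9}→4
  6 left: {0,1,2,5,8,9}→5  {1,2,5,7,8,9}→10  {2,5,6,7,8,9}→10  {3,4,6,7,8,9}→1  {4,5,6,7,8,9}→5
  7 left: {0,1,2,5,7,8,9}→15  {1,2,5,6,7,8,9}→20  {2,4,5,6,7,8,9}→15  {3,4,5,6,7,8,9}→6
  8 left: {0,1,2,5,6,7,8,9}→35  {1,2,4,5,6,7,8,9}→35  {2,3,4,5,6,7,8,9}→21
  placing 0:i first → 56 extensions
  placing 3:j first → 70 extensions
total linear extensions = 126

126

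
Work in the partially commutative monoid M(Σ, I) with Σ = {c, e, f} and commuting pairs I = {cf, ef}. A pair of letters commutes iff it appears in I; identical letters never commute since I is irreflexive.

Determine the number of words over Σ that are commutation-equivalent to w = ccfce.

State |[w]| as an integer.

drop 0:c onto floor
drop 1:c onto {0:c}
drop 2:f onto floor
drop 3:c onto {1:c}
drop 4:e onto {3:c}
ground layer = {0:c, 2:f}
drop-orders for the pieces not yet dropped (sum over which currently-grounded one goes next):
  1 to go: {2} 1  {4} 1
  2 to go: {2,4} 2  {3,4} 1
  3 to go: {1,3,4} 1  {2,3,4} 3
  if 0:c drops first: 4 orders
  if 2:f drops first: 1 orders
heap linearizations: 5

5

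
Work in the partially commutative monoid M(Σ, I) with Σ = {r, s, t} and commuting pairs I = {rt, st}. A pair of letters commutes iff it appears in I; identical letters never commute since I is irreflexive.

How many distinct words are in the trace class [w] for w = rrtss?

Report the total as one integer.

5

piece 0:r — minimal
piece 1:r rests on {0:r}
piece 2:t — minimal
piece 3:s rests on {1:r}
piece 4:s rests on {3:s}
minimal pieces: {0:r, 2:t}
ways to finish when only these pieces remain (= sum over removing one remaining piece with nothing left below it):
  1 left: {2}→1  {4}→1
  2 left: {2,4}→2  {3,4}→1
  3 left: {1,3,4}→1  {2,3,4}→3
  placing 0:r first → 4 extensions
  placing 2:t first → 1 extensions
total linear extensions = 5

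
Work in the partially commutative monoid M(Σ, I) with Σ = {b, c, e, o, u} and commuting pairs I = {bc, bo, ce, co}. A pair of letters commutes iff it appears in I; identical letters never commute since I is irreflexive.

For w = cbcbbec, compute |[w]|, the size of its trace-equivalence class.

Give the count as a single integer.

drop 0:c onto floor
drop 1:b onto floor
drop 2:c onto {0:c}
drop 3:b onto {1:b}
drop 4:b onto {3:b}
drop 5:e onto {4:b}
drop 6:c onto {2:c}
ground layer = {0:c, 1:b}
drop-orders for the pieces not yet dropped (sum over which currently-grounded one goes next):
  1 to go: {5} 1  {6} 1
  2 to go: {2,6} 1  {4,5} 1  {5,6} 2
  3 to go: {0,2,6} 1  {2,5,6} 3  {3,4,5} 1  {4,5,6} 3
  4 to go: {0,2,5,6} 4  {1,3,4,5} 1  {2,4,5,6} 6  {3,4,5,6} 4
  5 to go: {0,2,4,5,6} 10  {1,3,4,5,6} 5  {2,3,4,5,6} 10
  if 0:c drops first: 15 orders
  if 1:b drops first: 20 orders
heap linearizations: 35

35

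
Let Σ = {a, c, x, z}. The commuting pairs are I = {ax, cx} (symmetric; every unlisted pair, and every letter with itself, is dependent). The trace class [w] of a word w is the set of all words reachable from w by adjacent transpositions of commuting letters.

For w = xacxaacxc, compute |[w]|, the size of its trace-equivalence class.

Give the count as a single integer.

84

#0=x has no predecessor
#1=a has no predecessor
#2=c depends on [1:a]
#3=x depends on [0:x]
#4=a depends on [2:c]
#5=a depends on [4:a]
#6=c depends on [5:a]
#7=x depends on [3:x]
#8=c depends on [6:c]
sources: [0:x, 1:a]
N(rest) = Σ N(rest − s) over sources s of rest; N(one piece) = 1:
  size 1 → [7]=1  [8]=1
  size 2 → [3,7]=1  [6,8]=1  [7,8]=2
  size 3 → [0,3,7]=1  [3,7,8]=3  [5,6,8]=1  [6,7,8]=3
  size 4 → [0,3,7,8]=4  [3,6,7,8]=6  [4,5,6,8]=1  [5,6,7,8]=4
  size 5 → [0,3,6,7,8]=10  [2,4,5,6,8]=1  [3,5,6,7,8]=10  [4,5,6,7,8]=5
  size 6 → [0,3,5,6,7,8]=20  [1,2,4,5,6,8]=1  [2,4,5,6,7,8]=6  [3,4,5,6,7,8]=15
  size 7 → [0,3,4,5,6,7,8]=35  [1,2,4,5,6,7,8]=7  [2,3,4,5,6,7,8]=21
  first=0(x) contributes 28
  first=1(a) contributes 56
|[w]| = 84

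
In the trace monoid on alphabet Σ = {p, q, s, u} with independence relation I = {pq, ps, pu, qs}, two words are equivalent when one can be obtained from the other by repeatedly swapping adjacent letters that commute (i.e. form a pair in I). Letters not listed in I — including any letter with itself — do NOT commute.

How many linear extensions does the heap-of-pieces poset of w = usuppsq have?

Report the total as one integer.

0(u) covers ∅
1(s) covers 0:u
2(u) covers 1:s
3(p) covers ∅
4(p) covers 3:p
5(s) covers 2:u
6(q) covers 2:u
floor of heap: 0:u, 3:p
completions by unplaced set U, small U first (add the entries for U minus each lowest piece of U):
  |U|=1: {4}:1  {5}:1  {6}:1
  |U|=2: {3,4}:1  {4,5}:2  {4,6}:2  {5,6}:2
  |U|=3: {2,5,6}:2  {3,4,5}:3  {3,4,6}:3  {4,5,6}:6
  |U|=4: {1,2,5,6}:2  {2,4,5,6}:8  {3,4,5,6}:12
  |U|=5: {0,1,2,5,6}:2  {1,2,4,5,6}:10  {2,3,4,5,6}:20
  start at 0(u): 30
  start at 3(p): 12
sum over floor = 42

42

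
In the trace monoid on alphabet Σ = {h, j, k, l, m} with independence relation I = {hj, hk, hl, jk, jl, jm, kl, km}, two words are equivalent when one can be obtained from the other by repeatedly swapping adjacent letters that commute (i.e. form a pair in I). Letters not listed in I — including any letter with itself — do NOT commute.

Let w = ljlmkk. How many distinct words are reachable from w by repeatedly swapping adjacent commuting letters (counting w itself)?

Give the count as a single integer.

60

0(l) covers ∅
1(j) covers ∅
2(l) covers 0:l
3(m) covers 2:l
4(k) covers ∅
5(k) covers 4:k
floor of heap: 0:l, 1:j, 4:k
completions by unplaced set U, small U first (add the entries for U minus each lowest piece of U):
  |U|=1: {1}:1  {3}:1  {5}:1
  |U|=2: {1,3}:2  {1,5}:2  {2,3}:1  {3,5}:2  {4,5}:1
  |U|=3: {0,2,3}:1  {1,2,3}:3  {1,3,5}:6  {1,4,5}:3  {2,3,5}:3  {3,4,5}:3
  |U|=4: {0,1,2,3}:4  {0,2,3,5}:4  {1,2,3,5}:12  {1,3,4,5}:12  {2,3,4,5}:6
  start at 0(l): 30
  start at 1(j): 10
  start at 4(k): 20
sum over floor = 60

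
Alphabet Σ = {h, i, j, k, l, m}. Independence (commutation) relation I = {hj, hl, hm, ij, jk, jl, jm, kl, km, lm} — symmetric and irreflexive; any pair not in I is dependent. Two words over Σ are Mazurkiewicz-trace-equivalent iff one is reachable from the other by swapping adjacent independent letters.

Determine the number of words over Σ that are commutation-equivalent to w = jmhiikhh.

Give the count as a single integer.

piece 0:j — minimal
piece 1:m — minimal
piece 2:h — minimal
piece 3:i rests on {1:m, 2:h}
piece 4:i rests on {3:i}
piece 5:k rests on {4:i}
piece 6:h rests on {5:k}
piece 7:h rests on {6:h}
minimal pieces: {0:j, 1:m, 2:h}
ways to finish when only these pieces remain (= sum over removing one remaining piece with nothing left below it):
  1 left: {0}→1  {7}→1
  2 left: {0,7}→2  {6,7}→1
  3 left: {0,6,7}→3  {5,6,7}→1
  4 left: {0,5,6,7}→4  {4,5,6,7}→1
  5 left: {0,4,5,6,7}→5  {3,4,5,6,7}→1
  6 left: {0,3,4,5,6,7}→6  {1,3,4,5,6,7}→1  {2,3,4,5,6,7}→1
  placing 0:j first → 2 extensions
  placing 1:m first → 7 extensions
  placing 2:h first → 7 extensions
total linear extensions = 16

16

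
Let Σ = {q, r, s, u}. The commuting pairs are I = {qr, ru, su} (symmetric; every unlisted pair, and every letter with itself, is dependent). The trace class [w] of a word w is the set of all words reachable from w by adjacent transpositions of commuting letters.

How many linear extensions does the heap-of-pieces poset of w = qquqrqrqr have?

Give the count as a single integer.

84

drop 0:q onto floor
drop 1:q onto {0:q}
drop 2:u onto {1:q}
drop 3:q onto {2:u}
drop 4:r onto floor
drop 5:q onto {3:q}
drop 6:r onto {4:r}
drop 7:q onto {5:q}
drop 8:r onto {6:r}
ground layer = {0:q, 4:r}
drop-orders for the pieces not yet dropped (sum over which currently-grounded one goes next):
  1 to go: {7} 1  {8} 1
  2 to go: {5,7} 1  {6,8} 1  {7,8} 2
  3 to go: {3,5,7} 1  {4,6,8} 1  {5,7,8} 3  {6,7,8} 3
  4 to go: {2,3,5,7} 1  {3,5,7,8} 4  {4,6,7,8} 4  {5,6,7,8} 6
  5 to go: {1,2,3,5,7} 1  {2,3,5,7,8} 5  {3,5,6,7,8} 10  {4,5,6,7,8} 10
  6 to go: {0,1,2,3,5,7} 1  {1,2,3,5,7,8} 6  {2,3,5,6,7,8} 15  {3,4,5,6,7,8} 20
  7 to go: {0,1,2,3,5,7,8} 7  {1,2,3,5,6,7,8} 21  {2,3,4,5,6,7,8} 35
  if 0:q drops first: 56 orders
  if 4:r drops first: 28 orders
heap linearizations: 84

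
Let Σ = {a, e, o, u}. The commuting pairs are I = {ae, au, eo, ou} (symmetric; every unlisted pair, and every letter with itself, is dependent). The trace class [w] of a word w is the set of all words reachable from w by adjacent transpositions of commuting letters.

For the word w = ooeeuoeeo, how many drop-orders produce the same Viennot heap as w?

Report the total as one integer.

126

0(o) covers ∅
1(o) covers 0:o
2(e) covers ∅
3(e) covers 2:e
4(u) covers 3:e
5(o) covers 1:o
6(e) covers 4:u
7(e) covers 6:e
8(o) covers 5:o
floor of heap: 0:o, 2:e
completions by unplaced set U, small U first (add the entries for U minus each lowest piece of U):
  |U|=1: {7}:1  {8}:1
  |U|=2: {5,8}:1  {6,7}:1  {7,8}:2
  |U|=3: {1,5,8}:1  {4,6,7}:1  {5,7,8}:3  {6,7,8}:3
  |U|=4: {0,1,5,8}:1  {1,5,7,8}:4  {3,4,6,7}:1  {4,6,7,8}:4  {5,6,7,8}:6
  |U|=5: {0,1,5,7,8}:5  {1,5,6,7,8}:10  {2,3,4,6,7}:1  {3,4,6,7,8}:5  {4,5,6,7,8}:10
  |U|=6: {0,1,5,6,7,8}:15  {1,4,5,6,7,8}:20  {2,3,4,6,7,8}:6  {3,4,5,6,7,8}:15
  |U|=7: {0,1,4,5,6,7,8}:35  {1,3,4,5,6,7,8}:35  {2,3,4,5,6,7,8}:21
  start at 0(o): 56
  start at 2(e): 70
sum over floor = 126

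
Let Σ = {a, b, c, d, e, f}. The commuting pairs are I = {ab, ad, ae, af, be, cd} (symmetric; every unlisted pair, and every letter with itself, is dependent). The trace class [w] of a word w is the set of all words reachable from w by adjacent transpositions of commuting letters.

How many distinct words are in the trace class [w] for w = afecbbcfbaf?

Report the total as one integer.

12

#0=a has no predecessor
#1=f has no predecessor
#2=e depends on [1:f]
#3=c depends on [0:a, 2:e]
#4=b depends on [3:c]
#5=b depends on [4:b]
#6=c depends on [5:b]
#7=f depends on [6:c]
#8=b depends on [7:f]
#9=a depends on [6:c]
#10=f depends on [8:b]
sources: [0:a, 1:f]
N(rest) = Σ N(rest − s) over sources s of rest; N(one piece) = 1:
  size 1 → [9]=1  [10]=1
  size 2 → [8,10]=1  [9,10]=2
  size 3 → [7,8,10]=1  [8,9,10]=3
  size 4 → [7,8,9,10]=4
  size 5 → [6,7,8,9,10]=4
  size 6 → [5,6,7,8,9,10]=4
  size 7 → [4,5,6,7,8,9,10]=4
  size 8 → [3,4,5,6,7,8,9,10]=4
  size 9 → [0,3,4,5,6,7,8,9,10]=4  [2,3,4,5,6,7,8,9,10]=4
  first=0(a) contributes 4
  first=1(f) contributes 8
|[w]| = 12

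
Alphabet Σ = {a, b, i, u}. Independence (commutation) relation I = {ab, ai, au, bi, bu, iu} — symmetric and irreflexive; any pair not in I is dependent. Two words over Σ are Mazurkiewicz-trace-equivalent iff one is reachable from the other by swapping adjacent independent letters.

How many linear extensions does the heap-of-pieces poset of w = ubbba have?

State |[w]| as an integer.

20

piece 0:u — minimal
piece 1:b — minimal
piece 2:b rests on {1:b}
piece 3:b rests on {2:b}
piece 4:a — minimal
minimal pieces: {0:u, 1:b, 4:a}
ways to finish when only these pieces remain (= sum over removing one remaining piece with nothing left below it):
  1 left: {0}→1  {3}→1  {4}→1
  2 left: {0,3}→2  {0,4}→2  {2,3}→1  {3,4}→2
  3 left: {0,2,3}→3  {0,3,4}→6  {1,2,3}→1  {2,3,4}→3
  placing 0:u first → 4 extensions
  placing 1:b first → 12 extensions
  placing 4:a first → 4 extensions
total linear extensions = 20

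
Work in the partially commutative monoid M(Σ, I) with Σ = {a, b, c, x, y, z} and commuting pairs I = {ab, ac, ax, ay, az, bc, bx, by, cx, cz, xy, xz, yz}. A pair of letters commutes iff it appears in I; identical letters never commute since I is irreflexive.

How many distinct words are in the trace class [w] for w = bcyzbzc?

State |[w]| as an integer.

35

#0=b has no predecessor
#1=c has no predecessor
#2=y depends on [1:c]
#3=z depends on [0:b]
#4=b depends on [3:z]
#5=z depends on [4:b]
#6=c depends on [2:y]
sources: [0:b, 1:c]
N(rest) = Σ N(rest − s) over sources s of rest; N(one piece) = 1:
  size 1 → [5]=1  [6]=1
  size 2 → [2,6]=1  [4,5]=1  [5,6]=2
  size 3 → [1,2,6]=1  [2,5,6]=3  [3,4,5]=1  [4,5,6]=3
  size 4 → [0,3,4,5]=1  [1,2,5,6]=4  [2,4,5,6]=6  [3,4,5,6]=4
  size 5 → [0,3,4,5,6]=5  [1,2,4,5,6]=10  [2,3,4,5,6]=10
  first=0(b) contributes 20
  first=1(c) contributes 15
|[w]| = 35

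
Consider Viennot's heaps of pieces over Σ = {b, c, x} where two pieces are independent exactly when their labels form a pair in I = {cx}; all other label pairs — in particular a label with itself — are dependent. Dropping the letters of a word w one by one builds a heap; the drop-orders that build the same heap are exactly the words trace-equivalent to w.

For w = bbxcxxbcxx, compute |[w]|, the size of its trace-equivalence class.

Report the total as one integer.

0(b) covers ∅
1(b) covers 0:b
2(x) covers 1:b
3(c) covers 1:b
4(x) covers 2:x
5(x) covers 4:x
6(b) covers 3:c, 5:x
7(c) covers 6:b
8(x) covers 6:b
9(x) covers 8:x
floor of heap: 0:b
completions by unplaced set U, small U first (add the entries for U minus each lowest piece of U):
  |U|=1: {7}:1  {9}:1
  |U|=2: {7,9}:2  {8,9}:1
  |U|=3: {7,8,9}:3
  |U|=4: {6,7,8,9}:3
  |U|=5: {3,6,7,8,9}:3  {5,6,7,8,9}:3
  |U|=6: {3,5,6,7,8,9}:6  {4,5,6,7,8,9}:3
  |U|=7: {2,4,5,6,7,8,9}:3  {3,4,5,6,7,8,9}:9
  |U|=8: {2,3,4,5,6,7,8,9}:12
  start at 0(b): 12

12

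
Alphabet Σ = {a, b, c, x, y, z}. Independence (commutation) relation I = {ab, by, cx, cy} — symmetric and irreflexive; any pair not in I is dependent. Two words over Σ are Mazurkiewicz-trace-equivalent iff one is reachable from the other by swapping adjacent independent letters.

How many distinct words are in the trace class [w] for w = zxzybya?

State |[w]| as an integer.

4

piece 0:z — minimal
piece 1:x rests on {0:z}
piece 2:z rests on {1:x}
piece 3:y rests on {2:z}
piece 4:b rests on {2:z}
piece 5:y rests on {3:y}
piece 6:a rests on {5:y}
minimal pieces: {0:z}
ways to finish when only these pieces remain (= sum over removing one remaining piece with nothing left below it):
  1 left: {4}→1  {6}→1
  2 left: {4,6}→2  {5,6}→1
  3 left: {3,5,6}→1  {4,5,6}→3
  4 left: {3,4,5,6}→4
  5 left: {2,3,4,5,6}→4
  placing 0:z first → 4 extensions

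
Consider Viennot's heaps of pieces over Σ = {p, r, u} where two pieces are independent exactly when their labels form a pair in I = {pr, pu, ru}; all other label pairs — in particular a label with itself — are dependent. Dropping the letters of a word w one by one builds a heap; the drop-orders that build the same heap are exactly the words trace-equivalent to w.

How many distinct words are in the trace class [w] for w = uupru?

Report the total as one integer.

#0=u has no predecessor
#1=u depends on [0:u]
#2=p has no predecessor
#3=r has no predecessor
#4=u depends on [1:u]
sources: [0:u, 2:p, 3:r]
N(rest) = Σ N(rest − s) over sources s of rest; N(one piece) = 1:
  size 1 → [2]=1  [3]=1  [4]=1
  size 2 → [1,4]=1  [2,3]=2  [2,4]=2  [3,4]=2
  size 3 → [0,1,4]=1  [1,2,4]=3  [1,3,4]=3  [2,3,4]=6
  first=0(u) contributes 12
  first=2(p) contributes 4
  first=3(r) contributes 4
|[w]| = 20

20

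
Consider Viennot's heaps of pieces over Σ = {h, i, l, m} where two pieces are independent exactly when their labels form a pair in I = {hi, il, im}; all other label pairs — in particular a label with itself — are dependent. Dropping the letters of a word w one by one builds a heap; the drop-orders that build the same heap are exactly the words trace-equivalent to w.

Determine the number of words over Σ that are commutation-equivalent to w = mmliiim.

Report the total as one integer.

#0=m has no predecessor
#1=m depends on [0:m]
#2=l depends on [1:m]
#3=i has no predecessor
#4=i depends on [3:i]
#5=i depends on [4:i]
#6=m depends on [2:l]
sources: [0:m, 3:i]
N(rest) = Σ N(rest − s) over sources s of rest; N(one piece) = 1:
  size 1 → [5]=1  [6]=1
  size 2 → [2,6]=1  [4,5]=1  [5,6]=2
  size 3 → [1,2,6]=1  [2,5,6]=3  [3,4,5]=1  [4,5,6]=3
  size 4 → [0,1,2,6]=1  [1,2,5,6]=4  [2,4,5,6]=6  [3,4,5,6]=4
  size 5 → [0,1,2,5,6]=5  [1,2,4,5,6]=10  [2,3,4,5,6]=10
  first=0(m) contributes 20
  first=3(i) contributes 15
|[w]| = 35

35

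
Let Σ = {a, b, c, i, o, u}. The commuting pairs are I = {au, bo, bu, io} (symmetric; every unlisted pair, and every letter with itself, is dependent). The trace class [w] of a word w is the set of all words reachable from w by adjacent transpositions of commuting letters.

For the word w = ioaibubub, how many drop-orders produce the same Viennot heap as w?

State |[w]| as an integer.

20

piece 0:i — minimal
piece 1:o — minimal
piece 2:a rests on {0:i, 1:o}
piece 3:i rests on {2:a}
piece 4:b rests on {3:i}
piece 5:u rests on {3:i}
piece 6:b rests on {4:b}
piece 7:u rests on {5:u}
piece 8:b rests on {6:b}
minimal pieces: {0:i, 1:o}
ways to finish when only these pieces remain (= sum over removing one remaining piece with nothing left below it):
  1 left: {7}→1  {8}→1
  2 left: {5,7}→1  {6,8}→1  {7,8}→2
  3 left: {4,6,8}→1  {5,7,8}→3  {6,7,8}→3
  4 left: {4,6,7,8}→4  {5,6,7,8}→6
  5 left: {4,5,6,7,8}→10
  6 left: {3,4,5,6,7,8}→10
  7 left: {2,3,4,5,6,7,8}→10
  placing 0:i first → 10 extensions
  placing 1:o first → 10 extensions
total linear extensions = 20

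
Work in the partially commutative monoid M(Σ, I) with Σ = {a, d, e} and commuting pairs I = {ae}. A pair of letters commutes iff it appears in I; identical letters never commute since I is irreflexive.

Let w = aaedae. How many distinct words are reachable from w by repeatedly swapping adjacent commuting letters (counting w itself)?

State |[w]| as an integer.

0(a) covers ∅
1(a) covers 0:a
2(e) covers ∅
3(d) covers 1:a, 2:e
4(a) covers 3:d
5(e) covers 3:d
floor of heap: 0:a, 2:e
completions by unplaced set U, small U first (add the entries for U minus each lowest piece of U):
  |U|=1: {4}:1  {5}:1
  |U|=2: {4,5}:2
  |U|=3: {3,4,5}:2
  |U|=4: {1,3,4,5}:2  {2,3,4,5}:2
  start at 0(a): 4
  start at 2(e): 2
sum over floor = 6

6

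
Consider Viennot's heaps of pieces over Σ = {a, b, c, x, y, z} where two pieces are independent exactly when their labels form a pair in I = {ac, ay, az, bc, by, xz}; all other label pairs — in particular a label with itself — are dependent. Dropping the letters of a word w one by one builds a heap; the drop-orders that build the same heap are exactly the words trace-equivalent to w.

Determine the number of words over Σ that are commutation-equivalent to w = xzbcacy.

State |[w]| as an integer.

20

#0=x has no predecessor
#1=z has no predecessor
#2=b depends on [0:x, 1:z]
#3=c depends on [0:x, 1:z]
#4=a depends on [2:b]
#5=c depends on [3:c]
#6=y depends on [5:c]
sources: [0:x, 1:z]
N(rest) = Σ N(rest − s) over sources s of rest; N(one piece) = 1:
  size 1 → [4]=1  [6]=1
  size 2 → [2,4]=1  [4,6]=2  [5,6]=1
  size 3 → [2,4,6]=3  [3,5,6]=1  [4,5,6]=3
  size 4 → [2,4,5,6]=6  [3,4,5,6]=4
  size 5 → [2,3,4,5,6]=10
  first=0(x) contributes 10
  first=1(z) contributes 10
|[w]| = 20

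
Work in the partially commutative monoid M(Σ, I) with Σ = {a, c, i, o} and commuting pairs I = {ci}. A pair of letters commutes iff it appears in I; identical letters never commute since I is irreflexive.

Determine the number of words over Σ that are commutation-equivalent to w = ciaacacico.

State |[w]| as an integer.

0(c) covers ∅
1(i) covers ∅
2(a) covers 0:c, 1:i
3(a) covers 2:a
4(c) covers 3:a
5(a) covers 4:c
6(c) covers 5:a
7(i) covers 5:a
8(c) covers 6:c
9(o) covers 7:i, 8:c
floor of heap: 0:c, 1:i
completions by unplaced set U, small U first (add the entries for U minus each lowest piece of U):
  |U|=1: {9}:1
  |U|=2: {7,9}:1  {8,9}:1
  |U|=3: {6,8,9}:1  {7,8,9}:2
  |U|=4: {6,7,8,9}:3
  |U|=5: {5,6,7,8,9}:3
  |U|=6: {4,5,6,7,8,9}:3
  |U|=7: {3,4,5,6,7,8,9}:3
  |U|=8: {2,3,4,5,6,7,8,9}:3
  start at 0(c): 3
  start at 1(i): 3
sum over floor = 6

6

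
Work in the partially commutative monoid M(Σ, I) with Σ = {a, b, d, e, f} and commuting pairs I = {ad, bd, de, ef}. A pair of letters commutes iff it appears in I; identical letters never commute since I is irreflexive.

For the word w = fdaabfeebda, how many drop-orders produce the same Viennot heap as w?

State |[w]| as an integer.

drop 0:f onto floor
drop 1:d onto {0:f}
drop 2:a onto {0:f}
drop 3:a onto {2:a}
drop 4:b onto {3:a}
drop 5:f onto {1:d, 4:b}
drop 6:e onto {4:b}
drop 7:e onto {6:e}
drop 8:b onto {5:f, 7:e}
drop 9:d onto {5:f}
drop 10:a onto {8:b}
ground layer = {0:f}
drop-orders for the pieces not yet dropped (sum over which currently-grounded one goes next):
  1 to go: {9} 1  {10} 1
  2 to go: {8,10} 1  {9,10} 2
  3 to go: {7,8,10} 1  {8,9,10} 3
  4 to go: {5,8,9,10} 3  {6,7,8,10} 1  {7,8,9,10} 4
  5 to go: {1,5,8,9,10} 3  {5,7,8,9,10} 7  {6,7,8,9,10} 5
  6 to go: {1,5,7,8,9,10} 10  {5,6,7,8,9,10} 12
  7 to go: {1,5,6,7,8,9,10} 22  {4,5,6,7,8,9,10} 12
  8 to go: {1,4,5,6,7,8,9,10} 34  {3,4,5,6,7,8,9,10} 12
  9 to go: {1,3,4,5,6,7,8,9,10} 46  {2,3,4,5,6,7,8,9,10} 12
  if 0:f drops first: 58 orders

58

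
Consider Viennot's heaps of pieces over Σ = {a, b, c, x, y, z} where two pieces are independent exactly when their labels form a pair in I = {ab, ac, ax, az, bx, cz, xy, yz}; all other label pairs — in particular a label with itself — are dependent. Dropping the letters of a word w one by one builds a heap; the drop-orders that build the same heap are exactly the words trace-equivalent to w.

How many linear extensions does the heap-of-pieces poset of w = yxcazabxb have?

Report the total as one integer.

339

drop 0:y onto floor
drop 1:x onto floor
drop 2:c onto {0:y, 1:x}
drop 3:a onto {0:y}
drop 4:z onto {1:x}
drop 5:a onto {3:a}
drop 6:b onto {2:c, 4:z}
drop 7:x onto {2:c, 4:z}
drop 8:b onto {6:b}
ground layer = {0:y, 1:x}
drop-orders for the pieces not yet dropped (sum over which currently-grounded one goes next):
  1 to go: {5} 1  {7} 1  {8} 1
  2 to go: {3,5} 1  {5,7} 2  {5,8} 2  {6,8} 1  {7,8} 2
  3 to go: {3,5,7} 3  {3,5,8} 3  {5,6,8} 3  {5,7,8} 6  {6,7,8} 3
  4 to go: {2,6,7,8} 3  {3,5,6,8} 6  {3,5,7,8} 12  {4,6,7,8} 3  {5,6,7,8} 12
  5 to go: {2,4,6,7,8} 6  {2,5,6,7,8} 15  {3,5,6,7,8} 30  {4,5,6,7,8} 15
  6 to go: {1,2,4,6,7,8} 6  {2,3,5,6,7,8} 45  {2,4,5,6,7,8} 36  {3,4,5,6,7,8} 45
  7 to go: {0,2,3,5,6,7,8} 45  {1,2,4,5,6,7,8} 42  {2,3,4,5,6,7,8} 126
  if 0:y drops first: 168 orders
  if 1:x drops first: 171 orders
heap linearizations: 339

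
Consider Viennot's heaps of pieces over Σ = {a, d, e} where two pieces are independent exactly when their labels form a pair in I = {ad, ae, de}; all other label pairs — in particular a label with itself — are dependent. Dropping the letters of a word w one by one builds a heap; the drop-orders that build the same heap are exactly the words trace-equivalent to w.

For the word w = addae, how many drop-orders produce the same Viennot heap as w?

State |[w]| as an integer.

#0=a has no predecessor
#1=d has no predecessor
#2=d depends on [1:d]
#3=a depends on [0:a]
#4=e has no predecessor
sources: [0:a, 1:d, 4:e]
N(rest) = Σ N(rest − s) over sources s of rest; N(one piece) = 1:
  size 1 → [2]=1  [3]=1  [4]=1
  size 2 → [0,3]=1  [1,2]=1  [2,3]=2  [2,4]=2  [3,4]=2
  size 3 → [0,2,3]=3  [0,3,4]=3  [1,2,3]=3  [1,2,4]=3  [2,3,4]=6
  first=0(a) contributes 12
  first=1(d) contributes 12
  first=4(e) contributes 6
|[w]| = 30

30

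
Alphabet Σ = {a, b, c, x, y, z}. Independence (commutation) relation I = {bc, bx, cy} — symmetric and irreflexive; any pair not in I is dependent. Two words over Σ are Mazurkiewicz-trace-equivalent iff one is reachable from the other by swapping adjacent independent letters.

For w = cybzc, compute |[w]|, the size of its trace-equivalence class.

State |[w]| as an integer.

drop 0:c onto floor
drop 1:y onto floor
drop 2:b onto {1:y}
drop 3:z onto {0:c, 2:b}
drop 4:c onto {3:z}
ground layer = {0:c, 1:y}
drop-orders for the pieces not yet dropped (sum over which currently-grounded one goes next):
  1 to go: {4} 1
  2 to go: {3,4} 1
  3 to go: {0,3,4} 1  {2,3,4} 1
  if 0:c drops first: 1 orders
  if 1:y drops first: 2 orders
heap linearizations: 3

3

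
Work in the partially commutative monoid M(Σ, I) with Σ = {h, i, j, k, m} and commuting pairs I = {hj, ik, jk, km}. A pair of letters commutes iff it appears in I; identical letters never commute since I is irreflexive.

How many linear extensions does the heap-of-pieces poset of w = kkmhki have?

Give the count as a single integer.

0(k) covers ∅
1(k) covers 0:k
2(m) covers ∅
3(h) covers 1:k, 2:m
4(k) covers 3:h
5(i) covers 3:h
floor of heap: 0:k, 2:m
completions by unplaced set U, small U first (add the entries for U minus each lowest piece of U):
  |U|=1: {4}:1  {5}:1
  |U|=2: {4,5}:2
  |U|=3: {3,4,5}:2
  |U|=4: {1,3,4,5}:2  {2,3,4,5}:2
  start at 0(k): 4
  start at 2(m): 2
sum over floor = 6

6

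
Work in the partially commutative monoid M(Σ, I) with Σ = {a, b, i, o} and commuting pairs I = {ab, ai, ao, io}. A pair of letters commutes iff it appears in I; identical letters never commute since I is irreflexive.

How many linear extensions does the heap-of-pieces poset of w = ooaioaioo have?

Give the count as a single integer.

piece 0:o — minimal
piece 1:o rests on {0:o}
piece 2:a — minimal
piece 3:i — minimal
piece 4:o rests on {1:o}
piece 5:a rests on {2:a}
piece 6:i rests on {3:i}
piece 7:o rests on {4:o}
piece 8:o rests on {7:o}
minimal pieces: {0:o, 2:a, 3:i}
ways to finish when only these pieces remain (= sum over removing one remaining piece with nothing left below it):
  1 left: {5}→1  {6}→1  {8}→1
  2 left: {2,5}→1  {3,6}→1  {5,6}→2  {5,8}→2  {6,8}→2  {7,8}→1
  3 left: {2,5,6}→3  {2,5,8}→3  {3,5,6}→3  {3,6,8}→3  {4,7,8}→1  {5,6,8}→6  {5,7,8}→3  {6,7,8}→3
  4 left: {1,4,7,8}→1  {2,3,5,6}→6  {2,5,6,8}→12  {2,5,7,8}→6  {3,5,6,8}→12  {3,6,7,8}→6  {4,5,7,8}→4  {4,6,7,8}→4  {5,6,7,8}→12
  5 left: {0,1,4,7,8}→1  {1,4,5,7,8}→5  {1,4,6,7,8}→5  {2,3,5,6,8}→30  {2,4,5,7,8}→10  {2,5,6,7,8}→30  {3,4,6,7,8}→10  {3,5,6,7,8}→30  {4,5,6,7,8}→20
  6 left: {0,1,4,5,7,8}→6  {0,1,4,6,7,8}→6  {1,2,4,5,7,8}→15  {1,3,4,6,7,8}→15  {1,4,5,6,7,8}→30  {2,3,5,6,7,8}→90  {2,4,5,6,7,8}→60  {3,4,5,6,7,8}→60
  7 left: {0,1,2,4,5,7,8}→21  {0,1,3,4,6,7,8}→21  {0,1,4,5,6,7,8}→42  {1,2,4,5,6,7,8}→105  {1,3,4,5,6,7,8}→105  {2,3,4,5,6,7,8}→210
  placing 0:o first → 420 extensions
  placing 2:a first → 168 extensions
  placing 3:i first → 168 extensions
total linear extensions = 756

756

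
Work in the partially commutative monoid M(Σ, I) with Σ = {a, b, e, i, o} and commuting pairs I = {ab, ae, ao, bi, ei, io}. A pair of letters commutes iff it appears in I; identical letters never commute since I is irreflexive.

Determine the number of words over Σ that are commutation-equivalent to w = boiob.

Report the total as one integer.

piece 0:b — minimal
piece 1:o rests on {0:b}
piece 2:i — minimal
piece 3:o rests on {1:o}
piece 4:b rests on {3:o}
minimal pieces: {0:b, 2:i}
ways to finish when only these pieces remain (= sum over removing one remaining piece with nothing left below it):
  1 left: {2}→1  {4}→1
  2 left: {2,4}→2  {3,4}→1
  3 left: {1,3,4}→1  {2,3,4}→3
  placing 0:b first → 4 extensions
  placing 2:i first → 1 extensions
total linear extensions = 5

5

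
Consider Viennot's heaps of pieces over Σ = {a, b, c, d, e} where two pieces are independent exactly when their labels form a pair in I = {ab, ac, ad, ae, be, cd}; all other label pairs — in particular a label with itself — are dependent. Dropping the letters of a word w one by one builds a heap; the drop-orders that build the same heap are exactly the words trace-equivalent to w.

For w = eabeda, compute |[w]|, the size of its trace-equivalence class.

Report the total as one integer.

45

piece 0:e — minimal
piece 1:a — minimal
piece 2:b — minimal
piece 3:e rests on {0:e}
piece 4:d rests on {2:b, 3:e}
piece 5:a rests on {1:a}
minimal pieces: {0:e, 1:a, 2:b}
ways to finish when only these pieces remain (= sum over removing one remaining piece with nothing left below it):
  1 left: {4}→1  {5}→1
  2 left: {1,5}→1  {2,4}→1  {3,4}→1  {4,5}→2
  3 left: {0,3,4}→1  {1,4,5}→3  {2,3,4}→2  {2,4,5}→3  {3,4,5}→3
  4 left: {0,2,3,4}→3  {0,3,4,5}→4  {1,2,4,5}→6  {1,3,4,5}→6  {2,3,4,5}→8
  placing 0:e first → 20 extensions
  placing 1:a first → 15 extensions
  placing 2:b first → 10 extensions
total linear extensions = 45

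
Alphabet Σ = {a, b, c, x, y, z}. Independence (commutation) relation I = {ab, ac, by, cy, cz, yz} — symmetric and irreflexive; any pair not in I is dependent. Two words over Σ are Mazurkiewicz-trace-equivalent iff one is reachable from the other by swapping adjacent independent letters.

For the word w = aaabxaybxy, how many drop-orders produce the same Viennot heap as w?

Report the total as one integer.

12

drop 0:a onto floor
drop 1:a onto {0:a}
drop 2:a onto {1:a}
drop 3:b onto floor
drop 4:x onto {2:a, 3:b}
drop 5:a onto {4:x}
drop 6:y onto {5:a}
drop 7:b onto {4:x}
drop 8:x onto {6:y, 7:b}
drop 9:y onto {8:x}
ground layer = {0:a, 3:b}
drop-orders for the pieces not yet dropped (sum over which currently-grounded one goes next):
  1 to go: {9} 1
  2 to go: {8,9} 1
  3 to go: {6,8,9} 1  {7,8,9} 1
  4 to go: {5,6,8,9} 1  {6,7,8,9} 2
  5 to go: {5,6,7,8,9} 3
  6 to go: {4,5,6,7,8,9} 3
  7 to go: {2,4,5,6,7,8,9} 3  {3,4,5,6,7,8,9} 3
  8 to go: {1,2,4,5,6,7,8,9} 3  {2,3,4,5,6,7,8,9} 6
  if 0:a drops first: 9 orders
  if 3:b drops first: 3 orders
heap linearizations: 12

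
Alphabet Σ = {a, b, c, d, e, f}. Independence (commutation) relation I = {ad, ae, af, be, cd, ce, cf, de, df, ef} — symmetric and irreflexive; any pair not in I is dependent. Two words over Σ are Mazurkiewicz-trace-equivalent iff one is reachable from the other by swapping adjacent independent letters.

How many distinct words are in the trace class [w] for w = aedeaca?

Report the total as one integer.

105

drop 0:a onto floor
drop 1:e onto floor
drop 2:d onto floor
drop 3:e onto {1:e}
drop 4:a onto {0:a}
drop 5:c onto {4:a}
drop 6:a onto {5:c}
ground layer = {0:a, 1:e, 2:d}
drop-orders for the pieces not yet dropped (sum over which currently-grounded one goes next):
  1 to go: {2} 1  {3} 1  {6} 1
  2 to go: {1,3} 1  {2,3} 2  {2,6} 2  {3,6} 2  {5,6} 1
  3 to go: {1,2,3} 3  {1,3,6} 3  {2,3,6} 6  {2,5,6} 3  {3,5,6} 3  {4,5,6} 1
  4 to go: {0,4,5,6} 1  {1,2,3,6} 12  {1,3,5,6} 6  {2,3,5,6} 12  {2,4,5,6} 4  {3,4,5,6} 4
  5 to go: {0,2,4,5,6} 5  {0,3,4,5,6} 5  {1,2,3,5,6} 30  {1,3,4,5,6} 10  {2,3,4,5,6} 20
  if 0:a drops first: 60 orders
  if 1:e drops first: 30 orders
  if 2:d drops first: 15 orders
heap linearizations: 105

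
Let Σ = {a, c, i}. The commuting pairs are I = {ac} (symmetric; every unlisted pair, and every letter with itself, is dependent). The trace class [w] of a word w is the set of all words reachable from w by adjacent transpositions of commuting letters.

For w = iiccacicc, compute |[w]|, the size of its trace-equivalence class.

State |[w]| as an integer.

drop 0:i onto floor
drop 1:i onto {0:i}
drop 2:c onto {1:i}
drop 3:c onto {2:c}
drop 4:a onto {1:i}
drop 5:c onto {3:c}
drop 6:i onto {4:a, 5:c}
drop 7:c onto {6:i}
drop 8:c onto {7:c}
ground layer = {0:i}
drop-orders for the pieces not yet dropped (sum over which currently-grounded one goes next):
  1 to go: {8} 1
  2 to go: {7,8} 1
  3 to go: {6,7,8} 1
  4 to go: {4,6,7,8} 1  {5,6,7,8} 1
  5 to go: {3,5,6,7,8} 1  {4,5,6,7,8} 2
  6 to go: {2,3,5,6,7,8} 1  {3,4,5,6,7,8} 3
  7 to go: {2,3,4,5,6,7,8} 4
  if 0:i drops first: 4 orders

4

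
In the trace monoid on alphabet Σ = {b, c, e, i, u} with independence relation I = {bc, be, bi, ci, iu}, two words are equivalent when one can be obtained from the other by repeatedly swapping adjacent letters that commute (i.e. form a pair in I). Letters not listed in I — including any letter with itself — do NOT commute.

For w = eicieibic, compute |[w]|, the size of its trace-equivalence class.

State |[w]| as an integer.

81

#0=e has no predecessor
#1=i depends on [0:e]
#2=c depends on [0:e]
#3=i depends on [1:i]
#4=e depends on [2:c, 3:i]
#5=i depends on [4:e]
#6=b has no predecessor
#7=i depends on [5:i]
#8=c depends on [4:e]
sources: [0:e, 6:b]
N(rest) = Σ N(rest − s) over sources s of rest; N(one piece) = 1:
  size 1 → [6]=1  [7]=1  [8]=1
  size 2 → [5,7]=1  [6,7]=2  [6,8]=2  [7,8]=2
  size 3 → [5,6,7]=3  [5,7,8]=3  [6,7,8]=6
  size 4 → [4,5,7,8]=3  [5,6,7,8]=12
  size 5 → [2,4,5,7,8]=3  [3,4,5,7,8]=3  [4,5,6,7,8]=15
  size 6 → [1,3,4,5,7,8]=3  [2,3,4,5,7,8]=6  [2,4,5,6,7,8]=18  [3,4,5,6,7,8]=18
  size 7 → [1,2,3,4,5,7,8]=9  [1,3,4,5,6,7,8]=21  [2,3,4,5,6,7,8]=42
  first=0(e) contributes 72
  first=6(b) contributes 9
|[w]| = 81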